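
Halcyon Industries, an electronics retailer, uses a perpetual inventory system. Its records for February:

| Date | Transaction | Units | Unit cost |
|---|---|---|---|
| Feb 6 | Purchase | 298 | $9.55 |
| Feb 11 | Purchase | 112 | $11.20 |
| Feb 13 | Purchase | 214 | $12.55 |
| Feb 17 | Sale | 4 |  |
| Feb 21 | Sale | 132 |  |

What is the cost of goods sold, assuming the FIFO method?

Feb 17, 4 sold [FIFO — oldest first]: 4 @ $9.55 = $38.20
Feb 21, 132 sold [FIFO — oldest first]: 132 @ $9.55 = $1,260.60
Total COGS = $38.20 + $1,260.60 = $1,298.80
Ending inventory: 162 @ $9.55 + 112 @ $11.20 + 214 @ $12.55 = $5,487.20

COGS = $1,298.80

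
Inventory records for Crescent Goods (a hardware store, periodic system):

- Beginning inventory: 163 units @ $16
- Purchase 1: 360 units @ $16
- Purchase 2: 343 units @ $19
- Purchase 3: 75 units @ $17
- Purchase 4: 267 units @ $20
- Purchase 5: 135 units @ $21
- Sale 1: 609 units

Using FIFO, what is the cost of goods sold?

Sale 1 (609) [FIFO — oldest first]: 163 @ $16 + 360 @ $16 + 86 @ $19 = $10,002
Ending inventory: 257 @ $19 + 75 @ $17 + 267 @ $20 + 135 @ $21 = $14,333
Check: goods available $24,335 = COGS $10,002 + ending $14,333

COGS = $10,002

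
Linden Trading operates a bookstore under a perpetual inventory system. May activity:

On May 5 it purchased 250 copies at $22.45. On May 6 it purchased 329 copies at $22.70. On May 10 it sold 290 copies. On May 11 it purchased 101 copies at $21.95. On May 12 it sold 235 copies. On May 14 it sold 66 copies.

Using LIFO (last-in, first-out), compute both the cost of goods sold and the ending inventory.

COGS = $13,299.70; ending inventory = $1,998.05

May 10, 290 sold [LIFO — newest first]: 290 @ $22.70 = $6,583.00
May 12, 235 sold [LIFO — newest first]: 101 @ $21.95 + 39 @ $22.70 + 95 @ $22.45 = $5,235.00
May 14, 66 sold [LIFO — newest first]: 66 @ $22.45 = $1,481.70
Total COGS = $6,583.00 + $5,235.00 + $1,481.70 = $13,299.70
Ending inventory: 89 @ $22.45 = $1,998.05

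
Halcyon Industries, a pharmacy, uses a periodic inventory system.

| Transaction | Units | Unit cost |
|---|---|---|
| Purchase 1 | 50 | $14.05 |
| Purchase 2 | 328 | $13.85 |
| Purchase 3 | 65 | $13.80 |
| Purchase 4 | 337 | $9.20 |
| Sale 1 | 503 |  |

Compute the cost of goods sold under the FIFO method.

COGS = $6,694.30

Sale 1 (503) [FIFO — oldest first]: 50 @ $14.05 + 328 @ $13.85 + 65 @ $13.80 + 60 @ $9.20 = $6,694.30
Ending inventory: 277 @ $9.20 = $2,548.40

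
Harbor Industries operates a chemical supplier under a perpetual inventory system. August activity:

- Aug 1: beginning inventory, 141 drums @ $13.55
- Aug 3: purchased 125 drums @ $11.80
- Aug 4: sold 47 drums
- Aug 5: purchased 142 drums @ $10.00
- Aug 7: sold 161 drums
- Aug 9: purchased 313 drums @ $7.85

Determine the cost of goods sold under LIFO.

Aug 4, 47 sold [LIFO — newest first]: 47 @ $11.80 = $554.60
Aug 7, 161 sold [LIFO — newest first]: 142 @ $10.00 + 19 @ $11.80 = $1,644.20
Total COGS = $554.60 + $1,644.20 = $2,198.80
Ending inventory: 141 @ $13.55 + 59 @ $11.80 + 313 @ $7.85 = $5,063.80
Check: goods available $7,262.60 = COGS $2,198.80 + ending $5,063.80

COGS = $2,198.80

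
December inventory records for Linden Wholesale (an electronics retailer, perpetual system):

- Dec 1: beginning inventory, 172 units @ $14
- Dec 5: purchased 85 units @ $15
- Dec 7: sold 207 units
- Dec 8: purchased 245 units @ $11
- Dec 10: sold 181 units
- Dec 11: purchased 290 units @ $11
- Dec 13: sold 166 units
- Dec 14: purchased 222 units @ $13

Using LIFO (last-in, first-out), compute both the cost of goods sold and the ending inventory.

Dec 7, 207 sold [LIFO — newest first]: 85 @ $15 + 122 @ $14 = $2,983
Dec 10, 181 sold [LIFO — newest first]: 181 @ $11 = $1,991
Dec 13, 166 sold [LIFO — newest first]: 166 @ $11 = $1,826
Total COGS = $2,983 + $1,991 + $1,826 = $6,800
Ending inventory: 50 @ $14 + 64 @ $11 + 124 @ $11 + 222 @ $13 = $5,654
Check: goods available $12,454 = COGS $6,800 + ending $5,654

COGS = $6,800; ending inventory = $5,654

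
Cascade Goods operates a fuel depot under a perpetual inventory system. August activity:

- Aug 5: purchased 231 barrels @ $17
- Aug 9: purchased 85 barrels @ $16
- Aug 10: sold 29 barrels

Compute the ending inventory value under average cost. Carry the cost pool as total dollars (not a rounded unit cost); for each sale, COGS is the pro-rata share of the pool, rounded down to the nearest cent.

After Aug 5: 231 on hand, pool $3,927.00 (≈ $17.0000 each)
After Aug 9: 316 on hand, pool $5,287.00 (≈ $16.7310 each)
Aug 10, sell 29: 29/316 × $5,287.00 → $485.19
Ending inventory (cost pool remaining) = $4,801.81
Check: goods available $5,287.00 = COGS $485.19 + ending $4,801.81

Ending inventory = $4,801.81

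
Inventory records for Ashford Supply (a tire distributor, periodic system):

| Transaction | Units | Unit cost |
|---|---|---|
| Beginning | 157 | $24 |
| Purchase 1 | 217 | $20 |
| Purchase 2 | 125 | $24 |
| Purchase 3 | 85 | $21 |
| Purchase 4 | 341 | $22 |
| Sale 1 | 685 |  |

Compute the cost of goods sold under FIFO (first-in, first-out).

COGS = $15,115

Sale 1 (685) [FIFO — oldest first]: 157 @ $24 + 217 @ $20 + 125 @ $24 + 85 @ $21 + 101 @ $22 = $15,115
Ending inventory: 240 @ $22 = $5,280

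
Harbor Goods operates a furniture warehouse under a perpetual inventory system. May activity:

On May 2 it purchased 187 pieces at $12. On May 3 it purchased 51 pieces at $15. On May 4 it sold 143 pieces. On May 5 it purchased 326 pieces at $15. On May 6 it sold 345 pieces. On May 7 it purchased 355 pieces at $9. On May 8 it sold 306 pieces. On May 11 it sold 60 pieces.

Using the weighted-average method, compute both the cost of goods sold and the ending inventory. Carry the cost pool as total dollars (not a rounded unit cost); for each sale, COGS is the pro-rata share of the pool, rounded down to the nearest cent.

After May 2: 187 on hand, pool $2,244.00 (≈ $12.0000 each)
After May 3: 238 on hand, pool $3,009.00 (≈ $12.6429 each)
May 4, sell 143: 143/238 × $3,009.00 → $1,807.92
After May 5: 421 on hand, pool $6,091.08 (≈ $14.4681 each)
May 6, sell 345: 345/421 × $6,091.08 → $4,991.50
After May 7: 431 on hand, pool $4,294.58 (≈ $9.9642 each)
May 8, sell 306: 306/431 × $4,294.58 → $3,049.05
May 11, sell 60: 60/125 × $1,245.53 → $597.85
Total COGS = $1,807.92 + $4,991.50 + $3,049.05 + $597.85 = $10,446.32
Ending inventory (cost pool remaining) = $647.68

COGS = $10,446.32; ending inventory = $647.68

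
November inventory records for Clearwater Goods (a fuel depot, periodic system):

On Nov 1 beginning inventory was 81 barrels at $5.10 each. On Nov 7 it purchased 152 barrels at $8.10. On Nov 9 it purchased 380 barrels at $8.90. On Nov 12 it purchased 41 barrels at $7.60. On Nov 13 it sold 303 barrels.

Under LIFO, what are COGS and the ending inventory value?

Nov 13, 303 sold [LIFO — newest first]: 41 @ $7.60 + 262 @ $8.90 = $2,643.40
Ending inventory: 81 @ $5.10 + 152 @ $8.10 + 118 @ $8.90 = $2,694.50

COGS = $2,643.40; ending inventory = $2,694.50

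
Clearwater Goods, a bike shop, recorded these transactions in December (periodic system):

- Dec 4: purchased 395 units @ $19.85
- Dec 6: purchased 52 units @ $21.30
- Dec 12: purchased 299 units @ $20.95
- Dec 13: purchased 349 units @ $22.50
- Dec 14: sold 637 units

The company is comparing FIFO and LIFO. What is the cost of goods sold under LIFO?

FIFO COGS: 395 @ $19.85 + 52 @ $21.30 + 190 @ $20.95 = $12,928.85
LIFO COGS: 349 @ $22.50 + 288 @ $20.95 = $13,886.10

COGS = $13,886.10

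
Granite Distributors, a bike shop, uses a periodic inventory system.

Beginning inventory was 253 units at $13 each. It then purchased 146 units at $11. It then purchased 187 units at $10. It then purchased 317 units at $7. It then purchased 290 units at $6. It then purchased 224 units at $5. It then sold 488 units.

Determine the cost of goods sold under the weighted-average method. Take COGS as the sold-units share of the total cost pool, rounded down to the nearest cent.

Sale 1, sell 488: 488/1417 × $11,844.00 → $4,078.94
Ending inventory (cost pool remaining) = $7,765.06
Check: goods available $11,844.00 = COGS $4,078.94 + ending $7,765.06

COGS = $4,078.94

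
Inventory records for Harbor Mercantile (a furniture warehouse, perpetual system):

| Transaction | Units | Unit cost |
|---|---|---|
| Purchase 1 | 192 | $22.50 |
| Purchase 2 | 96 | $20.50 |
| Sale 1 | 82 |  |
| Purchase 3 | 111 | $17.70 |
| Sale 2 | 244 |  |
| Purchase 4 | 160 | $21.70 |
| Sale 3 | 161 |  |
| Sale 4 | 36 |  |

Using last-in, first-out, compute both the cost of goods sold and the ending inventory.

COGS = $10,914.70; ending inventory = $810.00

Sale 1 (82) [LIFO — newest first]: 82 @ $20.50 = $1,681.00
Sale 2 (244) [LIFO — newest first]: 111 @ $17.70 + 14 @ $20.50 + 119 @ $22.50 = $4,929.20
Sale 3 (161) [LIFO — newest first]: 160 @ $21.70 + 1 @ $22.50 = $3,494.50
Sale 4 (36) [LIFO — newest first]: 36 @ $22.50 = $810.00
Total COGS = $1,681.00 + $4,929.20 + $3,494.50 + $810.00 = $10,914.70
Ending inventory: 36 @ $22.50 = $810.00
Check: goods available $11,724.70 = COGS $10,914.70 + ending $810.00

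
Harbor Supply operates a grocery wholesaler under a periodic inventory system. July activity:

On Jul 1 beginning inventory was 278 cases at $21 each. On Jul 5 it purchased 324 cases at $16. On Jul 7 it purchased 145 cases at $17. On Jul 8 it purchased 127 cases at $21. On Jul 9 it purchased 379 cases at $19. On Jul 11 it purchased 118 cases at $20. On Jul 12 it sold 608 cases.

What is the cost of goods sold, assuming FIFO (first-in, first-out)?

COGS = $11,124

Jul 12, 608 sold [FIFO — oldest first]: 278 @ $21 + 324 @ $16 + 6 @ $17 = $11,124
Ending inventory: 139 @ $17 + 127 @ $21 + 379 @ $19 + 118 @ $20 = $14,591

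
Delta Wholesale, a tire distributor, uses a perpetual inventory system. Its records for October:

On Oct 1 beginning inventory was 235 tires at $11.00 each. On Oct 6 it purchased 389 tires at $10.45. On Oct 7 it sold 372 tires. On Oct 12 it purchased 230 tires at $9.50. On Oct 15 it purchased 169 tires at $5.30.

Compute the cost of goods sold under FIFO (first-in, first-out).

Oct 7, 372 sold [FIFO — oldest first]: 235 @ $11.00 + 137 @ $10.45 = $4,016.65
Ending inventory: 252 @ $10.45 + 230 @ $9.50 + 169 @ $5.30 = $5,714.10

COGS = $4,016.65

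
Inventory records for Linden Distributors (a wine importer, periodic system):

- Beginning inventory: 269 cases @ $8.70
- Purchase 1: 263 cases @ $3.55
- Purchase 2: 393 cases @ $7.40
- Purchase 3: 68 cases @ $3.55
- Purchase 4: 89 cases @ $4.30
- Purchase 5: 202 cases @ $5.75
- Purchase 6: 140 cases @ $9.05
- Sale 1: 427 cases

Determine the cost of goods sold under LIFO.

Sale 1 (427) [LIFO — newest first]: 140 @ $9.05 + 202 @ $5.75 + 85 @ $4.30 = $2,794.00
Ending inventory: 269 @ $8.70 + 263 @ $3.55 + 393 @ $7.40 + 68 @ $3.55 + 4 @ $4.30 = $6,440.75
Check: goods available $9,234.75 = COGS $2,794.00 + ending $6,440.75

COGS = $2,794.00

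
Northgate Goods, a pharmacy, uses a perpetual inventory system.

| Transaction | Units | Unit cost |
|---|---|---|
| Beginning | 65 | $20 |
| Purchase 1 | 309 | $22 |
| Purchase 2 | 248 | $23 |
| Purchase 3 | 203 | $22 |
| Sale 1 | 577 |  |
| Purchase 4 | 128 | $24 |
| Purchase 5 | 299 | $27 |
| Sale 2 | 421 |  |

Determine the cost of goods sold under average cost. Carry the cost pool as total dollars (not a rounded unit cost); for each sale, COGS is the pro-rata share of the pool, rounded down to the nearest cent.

After Beginning: 65 on hand, pool $1,300.00 (≈ $20.0000 each)
After Purchase 1: 374 on hand, pool $8,098.00 (≈ $21.6524 each)
After Purchase 2: 622 on hand, pool $13,802.00 (≈ $22.1897 each)
After Purchase 3: 825 on hand, pool $18,268.00 (≈ $22.1430 each)
Sale 1, sell 577: 577/825 × $18,268.00 → $12,776.52
After Purchase 4: 376 on hand, pool $8,563.48 (≈ $22.7752 each)
After Purchase 5: 675 on hand, pool $16,636.48 (≈ $24.6466 each)
Sale 2, sell 421: 421/675 × $16,636.48 → $10,376.23
Total COGS = $12,776.52 + $10,376.23 = $23,152.75
Ending inventory (cost pool remaining) = $6,260.25

COGS = $23,152.75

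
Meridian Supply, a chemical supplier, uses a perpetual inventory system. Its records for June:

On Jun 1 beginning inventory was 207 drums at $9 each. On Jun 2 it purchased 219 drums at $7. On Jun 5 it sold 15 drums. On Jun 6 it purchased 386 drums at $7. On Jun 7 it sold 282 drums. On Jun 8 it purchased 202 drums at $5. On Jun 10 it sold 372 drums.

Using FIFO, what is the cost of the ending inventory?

Jun 5, 15 sold [FIFO — oldest first]: 15 @ $9 = $135
Jun 7, 282 sold [FIFO — oldest first]: 192 @ $9 + 90 @ $7 = $2,358
Jun 10, 372 sold [FIFO — oldest first]: 129 @ $7 + 243 @ $7 = $2,604
Total COGS = $135 + $2,358 + $2,604 = $5,097
Ending inventory: 143 @ $7 + 202 @ $5 = $2,011

Ending inventory = $2,011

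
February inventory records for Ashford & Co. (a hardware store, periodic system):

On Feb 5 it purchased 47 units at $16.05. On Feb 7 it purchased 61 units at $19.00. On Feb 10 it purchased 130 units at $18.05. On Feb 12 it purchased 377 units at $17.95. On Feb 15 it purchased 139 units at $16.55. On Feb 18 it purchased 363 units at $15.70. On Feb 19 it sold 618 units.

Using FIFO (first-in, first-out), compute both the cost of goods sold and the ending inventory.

Feb 19, 618 sold [FIFO — oldest first]: 47 @ $16.05 + 61 @ $19.00 + 130 @ $18.05 + 377 @ $17.95 + 3 @ $16.55 = $11,076.65
Ending inventory: 136 @ $16.55 + 363 @ $15.70 = $7,949.90

COGS = $11,076.65; ending inventory = $7,949.90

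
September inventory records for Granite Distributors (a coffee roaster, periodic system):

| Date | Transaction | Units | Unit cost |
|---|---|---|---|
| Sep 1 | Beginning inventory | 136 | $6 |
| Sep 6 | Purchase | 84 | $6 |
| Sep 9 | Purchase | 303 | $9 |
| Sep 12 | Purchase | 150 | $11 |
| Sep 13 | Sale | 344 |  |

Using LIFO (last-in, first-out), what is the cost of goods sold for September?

COGS = $3,396

Sep 13, 344 sold [LIFO — newest first]: 150 @ $11 + 194 @ $9 = $3,396
Ending inventory: 136 @ $6 + 84 @ $6 + 109 @ $9 = $2,301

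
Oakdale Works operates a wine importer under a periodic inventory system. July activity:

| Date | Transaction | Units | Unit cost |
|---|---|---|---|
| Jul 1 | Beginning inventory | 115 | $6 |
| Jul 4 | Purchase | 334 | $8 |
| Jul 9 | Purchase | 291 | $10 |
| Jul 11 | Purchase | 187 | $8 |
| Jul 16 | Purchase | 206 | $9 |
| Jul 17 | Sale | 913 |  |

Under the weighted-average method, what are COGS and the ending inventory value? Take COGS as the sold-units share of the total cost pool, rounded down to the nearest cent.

COGS = $7,753.65; ending inventory = $1,868.35

Jul 17, sell 913: 913/1133 × $9,622.00 → $7,753.65
Ending inventory (cost pool remaining) = $1,868.35
Check: goods available $9,622.00 = COGS $7,753.65 + ending $1,868.35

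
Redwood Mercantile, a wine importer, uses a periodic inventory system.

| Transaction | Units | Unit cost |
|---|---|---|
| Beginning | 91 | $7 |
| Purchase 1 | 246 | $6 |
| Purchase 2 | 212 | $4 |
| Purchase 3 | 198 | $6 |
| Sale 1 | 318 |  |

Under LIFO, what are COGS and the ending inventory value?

Sale 1 (318) [LIFO — newest first]: 198 @ $6 + 120 @ $4 = $1,668
Ending inventory: 91 @ $7 + 246 @ $6 + 92 @ $4 = $2,481
Check: goods available $4,149 = COGS $1,668 + ending $2,481

COGS = $1,668; ending inventory = $2,481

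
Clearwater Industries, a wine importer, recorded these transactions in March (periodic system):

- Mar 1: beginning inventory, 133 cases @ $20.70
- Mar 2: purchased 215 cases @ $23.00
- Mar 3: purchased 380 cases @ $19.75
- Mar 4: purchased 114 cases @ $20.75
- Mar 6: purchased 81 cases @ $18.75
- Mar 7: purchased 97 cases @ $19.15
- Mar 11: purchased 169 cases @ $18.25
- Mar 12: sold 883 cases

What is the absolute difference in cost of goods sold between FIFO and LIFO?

$1,040.30

FIFO COGS: 133 @ $20.70 + 215 @ $23.00 + 380 @ $19.75 + 114 @ $20.75 + 41 @ $18.75 = $18,337.35
LIFO COGS: 169 @ $18.25 + 97 @ $19.15 + 81 @ $18.75 + 114 @ $20.75 + 380 @ $19.75 + 42 @ $23.00 = $17,297.05
Difference = |$18,337.35 − $17,297.05| = $1,040.30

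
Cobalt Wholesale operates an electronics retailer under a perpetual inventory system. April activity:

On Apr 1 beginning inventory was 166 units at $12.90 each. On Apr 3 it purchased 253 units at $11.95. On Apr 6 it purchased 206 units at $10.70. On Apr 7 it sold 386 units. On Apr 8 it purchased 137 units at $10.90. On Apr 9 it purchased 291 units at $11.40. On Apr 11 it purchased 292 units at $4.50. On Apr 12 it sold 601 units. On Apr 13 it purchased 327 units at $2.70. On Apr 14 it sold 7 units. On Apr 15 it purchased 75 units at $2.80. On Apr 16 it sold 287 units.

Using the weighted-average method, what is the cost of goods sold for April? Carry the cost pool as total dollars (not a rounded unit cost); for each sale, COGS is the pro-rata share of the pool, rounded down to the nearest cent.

After Apr 1: 166 on hand, pool $2,141.40 (≈ $12.9000 each)
After Apr 3: 419 on hand, pool $5,164.75 (≈ $12.3264 each)
After Apr 6: 625 on hand, pool $7,368.95 (≈ $11.7903 each)
Apr 7, sell 386: 386/625 × $7,368.95 → $4,551.06
After Apr 8: 376 on hand, pool $4,311.19 (≈ $11.4659 each)
After Apr 9: 667 on hand, pool $7,628.59 (≈ $11.4372 each)
After Apr 11: 959 on hand, pool $8,942.59 (≈ $9.3249 each)
Apr 12, sell 601: 601/959 × $8,942.59 → $5,604.27
After Apr 13: 685 on hand, pool $4,221.22 (≈ $6.1624 each)
Apr 14, sell 7: 7/685 × $4,221.22 → $43.13
After Apr 15: 753 on hand, pool $4,388.09 (≈ $5.8275 each)
Apr 16, sell 287: 287/753 × $4,388.09 → $1,672.48
Total COGS = $4,551.06 + $5,604.27 + $43.13 + $1,672.48 = $11,870.94
Ending inventory (cost pool remaining) = $2,715.61

COGS = $11,870.94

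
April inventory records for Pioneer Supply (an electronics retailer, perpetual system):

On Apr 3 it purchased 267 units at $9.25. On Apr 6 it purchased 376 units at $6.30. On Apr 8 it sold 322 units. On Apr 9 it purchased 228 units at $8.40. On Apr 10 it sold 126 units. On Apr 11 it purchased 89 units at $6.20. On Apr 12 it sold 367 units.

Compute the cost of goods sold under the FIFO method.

COGS = $6,283.35

Apr 8, 322 sold [FIFO — oldest first]: 267 @ $9.25 + 55 @ $6.30 = $2,816.25
Apr 10, 126 sold [FIFO — oldest first]: 126 @ $6.30 = $793.80
Apr 12, 367 sold [FIFO — oldest first]: 195 @ $6.30 + 172 @ $8.40 = $2,673.30
Total COGS = $2,816.25 + $793.80 + $2,673.30 = $6,283.35
Ending inventory: 56 @ $8.40 + 89 @ $6.20 = $1,022.20
Check: goods available $7,305.55 = COGS $6,283.35 + ending $1,022.20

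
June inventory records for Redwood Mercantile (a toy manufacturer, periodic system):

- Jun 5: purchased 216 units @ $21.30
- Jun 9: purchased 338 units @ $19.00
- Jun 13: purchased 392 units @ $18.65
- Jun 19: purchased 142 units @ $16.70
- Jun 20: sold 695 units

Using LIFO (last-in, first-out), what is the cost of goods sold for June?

COGS = $12,741.20

Jun 20, 695 sold [LIFO — newest first]: 142 @ $16.70 + 392 @ $18.65 + 161 @ $19.00 = $12,741.20
Ending inventory: 216 @ $21.30 + 177 @ $19.00 = $7,963.80
Check: goods available $20,705.00 = COGS $12,741.20 + ending $7,963.80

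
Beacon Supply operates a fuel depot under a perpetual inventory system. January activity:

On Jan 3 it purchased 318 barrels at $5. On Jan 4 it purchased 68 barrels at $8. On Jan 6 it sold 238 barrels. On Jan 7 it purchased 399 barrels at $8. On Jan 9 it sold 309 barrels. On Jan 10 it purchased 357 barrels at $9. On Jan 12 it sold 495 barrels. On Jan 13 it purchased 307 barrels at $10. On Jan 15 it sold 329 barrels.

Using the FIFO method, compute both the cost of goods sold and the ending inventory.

COGS = $10,829; ending inventory = $780

Jan 6, 238 sold [FIFO — oldest first]: 238 @ $5 = $1,190
Jan 9, 309 sold [FIFO — oldest first]: 80 @ $5 + 68 @ $8 + 161 @ $8 = $2,232
Jan 12, 495 sold [FIFO — oldest first]: 238 @ $8 + 257 @ $9 = $4,217
Jan 15, 329 sold [FIFO — oldest first]: 100 @ $9 + 229 @ $10 = $3,190
Total COGS = $1,190 + $2,232 + $4,217 + $3,190 = $10,829
Ending inventory: 78 @ $10 = $780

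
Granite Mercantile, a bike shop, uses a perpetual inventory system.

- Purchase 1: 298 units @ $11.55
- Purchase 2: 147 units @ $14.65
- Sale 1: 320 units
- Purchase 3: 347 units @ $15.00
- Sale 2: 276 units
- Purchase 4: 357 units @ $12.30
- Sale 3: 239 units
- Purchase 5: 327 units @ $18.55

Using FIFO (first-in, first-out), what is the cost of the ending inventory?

Ending inventory = $9,928.05

Sale 1 (320) [FIFO — oldest first]: 298 @ $11.55 + 22 @ $14.65 = $3,764.20
Sale 2 (276) [FIFO — oldest first]: 125 @ $14.65 + 151 @ $15.00 = $4,096.25
Sale 3 (239) [FIFO — oldest first]: 196 @ $15.00 + 43 @ $12.30 = $3,468.90
Total COGS = $3,764.20 + $4,096.25 + $3,468.90 = $11,329.35
Ending inventory: 314 @ $12.30 + 327 @ $18.55 = $9,928.05
Check: goods available $21,257.40 = COGS $11,329.35 + ending $9,928.05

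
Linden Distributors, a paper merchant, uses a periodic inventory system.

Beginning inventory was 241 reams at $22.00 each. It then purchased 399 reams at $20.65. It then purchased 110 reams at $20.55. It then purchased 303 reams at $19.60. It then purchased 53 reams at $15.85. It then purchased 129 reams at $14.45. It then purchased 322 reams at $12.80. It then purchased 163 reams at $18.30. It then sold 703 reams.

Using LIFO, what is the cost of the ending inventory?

Sale 1 (703) [LIFO — newest first]: 163 @ $18.30 + 322 @ $12.80 + 129 @ $14.45 + 53 @ $15.85 + 36 @ $19.60 = $10,514.20
Ending inventory: 241 @ $22.00 + 399 @ $20.65 + 110 @ $20.55 + 267 @ $19.60 = $21,035.05
Check: goods available $31,549.25 = COGS $10,514.20 + ending $21,035.05

Ending inventory = $21,035.05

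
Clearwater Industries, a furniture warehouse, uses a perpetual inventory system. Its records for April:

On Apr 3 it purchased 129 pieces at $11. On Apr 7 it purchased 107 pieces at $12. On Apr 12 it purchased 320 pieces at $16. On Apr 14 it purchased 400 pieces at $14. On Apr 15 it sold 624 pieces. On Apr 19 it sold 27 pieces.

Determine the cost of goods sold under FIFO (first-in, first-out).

Apr 15, 624 sold [FIFO — oldest first]: 129 @ $11 + 107 @ $12 + 320 @ $16 + 68 @ $14 = $8,775
Apr 19, 27 sold [FIFO — oldest first]: 27 @ $14 = $378
Total COGS = $8,775 + $378 = $9,153
Ending inventory: 305 @ $14 = $4,270
Check: goods available $13,423 = COGS $9,153 + ending $4,270

COGS = $9,153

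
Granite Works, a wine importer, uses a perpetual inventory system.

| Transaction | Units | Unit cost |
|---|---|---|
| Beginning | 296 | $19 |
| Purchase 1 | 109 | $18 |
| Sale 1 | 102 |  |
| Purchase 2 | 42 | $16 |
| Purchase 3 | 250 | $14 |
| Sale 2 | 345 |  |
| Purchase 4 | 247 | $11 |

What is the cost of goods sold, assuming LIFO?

COGS = $7,008

Sale 1 (102) [LIFO — newest first]: 102 @ $18 = $1,836
Sale 2 (345) [LIFO — newest first]: 250 @ $14 + 42 @ $16 + 7 @ $18 + 46 @ $19 = $5,172
Total COGS = $1,836 + $5,172 = $7,008
Ending inventory: 250 @ $19 + 247 @ $11 = $7,467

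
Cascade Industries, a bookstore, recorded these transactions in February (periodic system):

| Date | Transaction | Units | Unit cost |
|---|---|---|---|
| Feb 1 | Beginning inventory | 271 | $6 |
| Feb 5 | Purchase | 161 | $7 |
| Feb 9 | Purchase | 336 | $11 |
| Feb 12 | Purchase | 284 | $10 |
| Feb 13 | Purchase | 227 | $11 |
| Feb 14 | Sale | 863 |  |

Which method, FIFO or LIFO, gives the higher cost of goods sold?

LIFO

FIFO COGS: 271 @ $6 + 161 @ $7 + 336 @ $11 + 95 @ $10 = $7,399
LIFO COGS: 227 @ $11 + 284 @ $10 + 336 @ $11 + 16 @ $7 = $9,145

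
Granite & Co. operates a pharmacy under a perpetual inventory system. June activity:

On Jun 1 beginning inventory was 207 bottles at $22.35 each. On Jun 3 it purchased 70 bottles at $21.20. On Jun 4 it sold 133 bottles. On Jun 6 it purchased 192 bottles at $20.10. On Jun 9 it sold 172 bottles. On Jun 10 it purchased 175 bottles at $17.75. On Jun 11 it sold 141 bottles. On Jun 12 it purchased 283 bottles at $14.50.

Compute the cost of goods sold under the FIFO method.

Jun 4, 133 sold [FIFO — oldest first]: 133 @ $22.35 = $2,972.55
Jun 9, 172 sold [FIFO — oldest first]: 74 @ $22.35 + 70 @ $21.20 + 28 @ $20.10 = $3,700.70
Jun 11, 141 sold [FIFO — oldest first]: 141 @ $20.10 = $2,834.10
Total COGS = $2,972.55 + $3,700.70 + $2,834.10 = $9,507.35
Ending inventory: 23 @ $20.10 + 175 @ $17.75 + 283 @ $14.50 = $7,672.05
Check: goods available $17,179.40 = COGS $9,507.35 + ending $7,672.05

COGS = $9,507.35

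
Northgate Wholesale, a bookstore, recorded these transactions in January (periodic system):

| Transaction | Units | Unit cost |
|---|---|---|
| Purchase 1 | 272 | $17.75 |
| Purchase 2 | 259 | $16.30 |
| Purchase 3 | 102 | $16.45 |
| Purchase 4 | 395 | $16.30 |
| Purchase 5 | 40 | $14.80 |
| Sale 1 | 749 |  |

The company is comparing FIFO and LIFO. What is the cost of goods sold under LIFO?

FIFO COGS: 272 @ $17.75 + 259 @ $16.30 + 102 @ $16.45 + 116 @ $16.30 = $12,618.40
LIFO COGS: 40 @ $14.80 + 395 @ $16.30 + 102 @ $16.45 + 212 @ $16.30 = $12,164.00

COGS = $12,164.00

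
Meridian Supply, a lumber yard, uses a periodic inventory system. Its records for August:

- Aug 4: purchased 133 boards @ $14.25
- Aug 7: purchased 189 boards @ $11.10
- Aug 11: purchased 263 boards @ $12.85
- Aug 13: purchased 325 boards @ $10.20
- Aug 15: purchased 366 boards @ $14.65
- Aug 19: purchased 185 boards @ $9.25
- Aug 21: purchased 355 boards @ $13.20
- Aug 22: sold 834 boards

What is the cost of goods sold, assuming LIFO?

COGS = $10,704.35

Aug 22, 834 sold [LIFO — newest first]: 355 @ $13.20 + 185 @ $9.25 + 294 @ $14.65 = $10,704.35
Ending inventory: 133 @ $14.25 + 189 @ $11.10 + 263 @ $12.85 + 325 @ $10.20 + 72 @ $14.65 = $11,742.50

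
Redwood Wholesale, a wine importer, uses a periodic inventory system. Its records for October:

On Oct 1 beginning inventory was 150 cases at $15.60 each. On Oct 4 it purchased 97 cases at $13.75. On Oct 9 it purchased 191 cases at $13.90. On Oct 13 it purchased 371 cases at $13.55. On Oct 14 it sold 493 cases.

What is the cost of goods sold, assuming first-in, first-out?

Oct 14, 493 sold [FIFO — oldest first]: 150 @ $15.60 + 97 @ $13.75 + 191 @ $13.90 + 55 @ $13.55 = $7,073.90
Ending inventory: 316 @ $13.55 = $4,281.80
Check: goods available $11,355.70 = COGS $7,073.90 + ending $4,281.80

COGS = $7,073.90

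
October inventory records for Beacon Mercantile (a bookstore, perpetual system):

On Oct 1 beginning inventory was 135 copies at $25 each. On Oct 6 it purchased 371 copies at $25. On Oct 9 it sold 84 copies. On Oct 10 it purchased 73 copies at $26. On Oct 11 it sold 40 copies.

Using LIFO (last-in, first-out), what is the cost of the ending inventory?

Oct 9, 84 sold [LIFO — newest first]: 84 @ $25 = $2,100
Oct 11, 40 sold [LIFO — newest first]: 40 @ $26 = $1,040
Total COGS = $2,100 + $1,040 = $3,140
Ending inventory: 135 @ $25 + 287 @ $25 + 33 @ $26 = $11,408
Check: goods available $14,548 = COGS $3,140 + ending $11,408

Ending inventory = $11,408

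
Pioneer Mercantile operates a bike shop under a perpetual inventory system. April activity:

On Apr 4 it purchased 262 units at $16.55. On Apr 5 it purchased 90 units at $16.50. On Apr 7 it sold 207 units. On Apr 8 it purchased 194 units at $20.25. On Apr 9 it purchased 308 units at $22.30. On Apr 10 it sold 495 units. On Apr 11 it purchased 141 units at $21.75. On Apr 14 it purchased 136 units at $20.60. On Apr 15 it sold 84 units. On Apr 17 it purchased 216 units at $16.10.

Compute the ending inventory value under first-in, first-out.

Apr 7, 207 sold [FIFO — oldest first]: 207 @ $16.55 = $3,425.85
Apr 10, 495 sold [FIFO — oldest first]: 55 @ $16.55 + 90 @ $16.50 + 194 @ $20.25 + 156 @ $22.30 = $9,802.55
Apr 15, 84 sold [FIFO — oldest first]: 84 @ $22.30 = $1,873.20
Total COGS = $3,425.85 + $9,802.55 + $1,873.20 = $15,101.60
Ending inventory: 68 @ $22.30 + 141 @ $21.75 + 136 @ $20.60 + 216 @ $16.10 = $10,862.35
Check: goods available $25,963.95 = COGS $15,101.60 + ending $10,862.35

Ending inventory = $10,862.35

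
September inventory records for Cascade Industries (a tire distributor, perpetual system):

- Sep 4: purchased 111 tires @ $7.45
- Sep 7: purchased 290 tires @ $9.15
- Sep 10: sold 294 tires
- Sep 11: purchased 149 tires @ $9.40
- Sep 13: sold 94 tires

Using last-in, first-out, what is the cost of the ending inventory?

Sep 10, 294 sold [LIFO — newest first]: 290 @ $9.15 + 4 @ $7.45 = $2,683.30
Sep 13, 94 sold [LIFO — newest first]: 94 @ $9.40 = $883.60
Total COGS = $2,683.30 + $883.60 = $3,566.90
Ending inventory: 107 @ $7.45 + 55 @ $9.40 = $1,314.15
Check: goods available $4,881.05 = COGS $3,566.90 + ending $1,314.15

Ending inventory = $1,314.15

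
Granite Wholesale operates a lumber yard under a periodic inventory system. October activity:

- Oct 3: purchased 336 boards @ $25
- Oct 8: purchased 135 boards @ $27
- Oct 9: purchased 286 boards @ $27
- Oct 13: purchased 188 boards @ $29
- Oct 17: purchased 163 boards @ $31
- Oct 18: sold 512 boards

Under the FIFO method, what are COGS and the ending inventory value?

COGS = $13,152; ending inventory = $17,120

Oct 18, 512 sold [FIFO — oldest first]: 336 @ $25 + 135 @ $27 + 41 @ $27 = $13,152
Ending inventory: 245 @ $27 + 188 @ $29 + 163 @ $31 = $17,120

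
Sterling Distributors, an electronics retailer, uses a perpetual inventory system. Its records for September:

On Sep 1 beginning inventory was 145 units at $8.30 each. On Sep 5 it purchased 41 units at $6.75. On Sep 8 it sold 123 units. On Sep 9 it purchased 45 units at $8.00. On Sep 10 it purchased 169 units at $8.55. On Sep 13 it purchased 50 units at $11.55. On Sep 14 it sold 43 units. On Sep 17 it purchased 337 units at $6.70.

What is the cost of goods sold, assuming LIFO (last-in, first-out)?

COGS = $1,454.00

Sep 8, 123 sold [LIFO — newest first]: 41 @ $6.75 + 82 @ $8.30 = $957.35
Sep 14, 43 sold [LIFO — newest first]: 43 @ $11.55 = $496.65
Total COGS = $957.35 + $496.65 = $1,454.00
Ending inventory: 63 @ $8.30 + 45 @ $8.00 + 169 @ $8.55 + 7 @ $11.55 + 337 @ $6.70 = $4,666.60
Check: goods available $6,120.60 = COGS $1,454.00 + ending $4,666.60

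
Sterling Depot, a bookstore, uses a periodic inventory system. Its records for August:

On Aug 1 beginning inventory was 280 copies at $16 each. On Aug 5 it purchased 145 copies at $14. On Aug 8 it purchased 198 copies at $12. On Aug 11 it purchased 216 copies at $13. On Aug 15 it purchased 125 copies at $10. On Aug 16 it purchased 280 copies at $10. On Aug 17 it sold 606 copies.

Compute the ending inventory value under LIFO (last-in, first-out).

Ending inventory = $9,081

Aug 17, 606 sold [LIFO — newest first]: 280 @ $10 + 125 @ $10 + 201 @ $13 = $6,663
Ending inventory: 280 @ $16 + 145 @ $14 + 198 @ $12 + 15 @ $13 = $9,081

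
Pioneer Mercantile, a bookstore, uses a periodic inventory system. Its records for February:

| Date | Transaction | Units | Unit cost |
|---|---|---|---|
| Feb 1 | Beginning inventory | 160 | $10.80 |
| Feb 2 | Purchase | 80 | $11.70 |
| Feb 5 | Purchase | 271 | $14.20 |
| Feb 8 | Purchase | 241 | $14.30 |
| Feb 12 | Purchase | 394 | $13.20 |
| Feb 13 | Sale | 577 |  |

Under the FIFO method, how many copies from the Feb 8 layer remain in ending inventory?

Feb 13, 577 sold [FIFO — oldest first]: 160 @ $10.80 + 80 @ $11.70 + 271 @ $14.20 + 66 @ $14.30 = $7,456.00
Ending inventory: 175 @ $14.30 + 394 @ $13.20 = $7,703.30

175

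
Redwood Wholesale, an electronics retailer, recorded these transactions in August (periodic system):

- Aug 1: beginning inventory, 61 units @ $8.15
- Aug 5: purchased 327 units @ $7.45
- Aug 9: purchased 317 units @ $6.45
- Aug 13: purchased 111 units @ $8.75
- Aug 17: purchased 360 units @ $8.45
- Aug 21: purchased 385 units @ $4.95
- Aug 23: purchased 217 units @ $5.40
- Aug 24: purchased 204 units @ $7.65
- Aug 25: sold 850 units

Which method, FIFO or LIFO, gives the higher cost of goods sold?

FIFO

FIFO COGS: 61 @ $8.15 + 327 @ $7.45 + 317 @ $6.45 + 111 @ $8.75 + 34 @ $8.45 = $6,236.50
LIFO COGS: 204 @ $7.65 + 217 @ $5.40 + 385 @ $4.95 + 44 @ $8.45 = $5,009.95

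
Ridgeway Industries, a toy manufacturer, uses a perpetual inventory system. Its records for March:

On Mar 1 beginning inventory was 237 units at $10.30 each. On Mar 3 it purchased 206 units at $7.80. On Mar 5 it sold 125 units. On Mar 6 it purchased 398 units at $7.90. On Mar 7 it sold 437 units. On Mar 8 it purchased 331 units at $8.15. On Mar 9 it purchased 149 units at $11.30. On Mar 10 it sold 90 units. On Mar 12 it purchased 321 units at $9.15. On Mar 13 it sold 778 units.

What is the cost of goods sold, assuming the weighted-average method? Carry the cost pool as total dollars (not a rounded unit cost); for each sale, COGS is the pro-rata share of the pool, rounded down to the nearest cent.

After Mar 1: 237 on hand, pool $2,441.10 (≈ $10.3000 each)
After Mar 3: 443 on hand, pool $4,047.90 (≈ $9.1375 each)
Mar 5, sell 125: 125/443 × $4,047.90 → $1,142.18
After Mar 6: 716 on hand, pool $6,049.92 (≈ $8.4496 each)
Mar 7, sell 437: 437/716 × $6,049.92 → $3,692.47
After Mar 8: 610 on hand, pool $5,055.10 (≈ $8.2870 each)
After Mar 9: 759 on hand, pool $6,738.80 (≈ $8.8785 each)
Mar 10, sell 90: 90/759 × $6,738.80 → $799.06
After Mar 12: 990 on hand, pool $8,876.89 (≈ $8.9666 each)
Mar 13, sell 778: 778/990 × $8,876.89 → $6,975.98
Total COGS = $1,142.18 + $3,692.47 + $799.06 + $6,975.98 = $12,609.69
Ending inventory (cost pool remaining) = $1,900.91

COGS = $12,609.69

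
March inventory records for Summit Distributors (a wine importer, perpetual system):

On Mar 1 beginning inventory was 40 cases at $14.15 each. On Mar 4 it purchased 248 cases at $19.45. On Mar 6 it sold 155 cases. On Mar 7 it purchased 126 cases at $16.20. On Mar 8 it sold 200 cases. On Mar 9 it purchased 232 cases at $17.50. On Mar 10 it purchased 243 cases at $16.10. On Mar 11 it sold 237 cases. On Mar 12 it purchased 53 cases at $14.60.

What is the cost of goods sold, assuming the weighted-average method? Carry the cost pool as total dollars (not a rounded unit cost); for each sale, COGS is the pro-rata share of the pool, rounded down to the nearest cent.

After Mar 1: 40 on hand, pool $566.00 (≈ $14.1500 each)
After Mar 4: 288 on hand, pool $5,389.60 (≈ $18.7139 each)
Mar 6, sell 155: 155/288 × $5,389.60 → $2,900.65
After Mar 7: 259 on hand, pool $4,530.15 (≈ $17.4909 each)
Mar 8, sell 200: 200/259 × $4,530.15 → $3,498.18
After Mar 9: 291 on hand, pool $5,091.97 (≈ $17.4982 each)
After Mar 10: 534 on hand, pool $9,004.27 (≈ $16.8619 each)
Mar 11, sell 237: 237/534 × $9,004.27 → $3,996.27
After Mar 12: 350 on hand, pool $5,781.80 (≈ $16.5194 each)
Total COGS = $2,900.65 + $3,498.18 + $3,996.27 = $10,395.10
Ending inventory (cost pool remaining) = $5,781.80
Check: goods available $16,176.90 = COGS $10,395.10 + ending $5,781.80

COGS = $10,395.10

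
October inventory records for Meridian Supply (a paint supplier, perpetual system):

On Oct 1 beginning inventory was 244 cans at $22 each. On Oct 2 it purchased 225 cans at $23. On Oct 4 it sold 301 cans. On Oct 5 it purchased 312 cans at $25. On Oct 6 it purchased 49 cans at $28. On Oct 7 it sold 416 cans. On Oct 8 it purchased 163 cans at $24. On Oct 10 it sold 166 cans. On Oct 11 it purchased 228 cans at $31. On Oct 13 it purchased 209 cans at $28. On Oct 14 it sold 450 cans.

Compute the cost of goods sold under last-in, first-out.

Oct 4, 301 sold [LIFO — newest first]: 225 @ $23 + 76 @ $22 = $6,847
Oct 7, 416 sold [LIFO — newest first]: 49 @ $28 + 312 @ $25 + 55 @ $22 = $10,382
Oct 10, 166 sold [LIFO — newest first]: 163 @ $24 + 3 @ $22 = $3,978
Oct 14, 450 sold [LIFO — newest first]: 209 @ $28 + 228 @ $31 + 13 @ $22 = $13,206
Total COGS = $6,847 + $10,382 + $3,978 + $13,206 = $34,413
Ending inventory: 97 @ $22 = $2,134

COGS = $34,413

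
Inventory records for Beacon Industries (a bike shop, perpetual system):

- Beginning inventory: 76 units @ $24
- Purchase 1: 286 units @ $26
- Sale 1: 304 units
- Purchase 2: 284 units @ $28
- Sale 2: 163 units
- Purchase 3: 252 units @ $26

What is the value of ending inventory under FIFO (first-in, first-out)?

Ending inventory = $11,564

Sale 1 (304) [FIFO — oldest first]: 76 @ $24 + 228 @ $26 = $7,752
Sale 2 (163) [FIFO — oldest first]: 58 @ $26 + 105 @ $28 = $4,448
Total COGS = $7,752 + $4,448 = $12,200
Ending inventory: 179 @ $28 + 252 @ $26 = $11,564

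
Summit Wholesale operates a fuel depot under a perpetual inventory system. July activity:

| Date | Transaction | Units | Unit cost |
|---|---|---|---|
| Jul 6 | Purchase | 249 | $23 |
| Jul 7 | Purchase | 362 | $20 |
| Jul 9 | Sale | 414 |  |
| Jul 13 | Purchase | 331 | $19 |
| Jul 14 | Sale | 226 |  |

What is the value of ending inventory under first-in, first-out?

Jul 9, 414 sold [FIFO — oldest first]: 249 @ $23 + 165 @ $20 = $9,027
Jul 14, 226 sold [FIFO — oldest first]: 197 @ $20 + 29 @ $19 = $4,491
Total COGS = $9,027 + $4,491 = $13,518
Ending inventory: 302 @ $19 = $5,738

Ending inventory = $5,738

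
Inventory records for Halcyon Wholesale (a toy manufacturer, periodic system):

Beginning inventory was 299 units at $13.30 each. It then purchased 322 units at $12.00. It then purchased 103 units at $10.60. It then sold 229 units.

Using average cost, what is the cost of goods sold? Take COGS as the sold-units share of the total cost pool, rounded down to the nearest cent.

Sale 1, sell 229: 229/724 × $8,932.50 → $2,825.33
Ending inventory (cost pool remaining) = $6,107.17

COGS = $2,825.33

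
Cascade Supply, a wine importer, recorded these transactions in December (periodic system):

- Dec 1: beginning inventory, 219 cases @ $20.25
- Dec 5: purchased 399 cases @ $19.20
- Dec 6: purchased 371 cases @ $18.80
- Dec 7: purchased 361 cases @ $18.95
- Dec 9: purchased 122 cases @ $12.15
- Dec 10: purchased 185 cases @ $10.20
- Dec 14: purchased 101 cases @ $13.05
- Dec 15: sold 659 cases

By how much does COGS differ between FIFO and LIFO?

FIFO COGS: 219 @ $20.25 + 399 @ $19.20 + 41 @ $18.80 = $12,866.35
LIFO COGS: 101 @ $13.05 + 185 @ $10.20 + 122 @ $12.15 + 251 @ $18.95 = $9,443.80
Difference = |$12,866.35 − $9,443.80| = $3,422.55

$3,422.55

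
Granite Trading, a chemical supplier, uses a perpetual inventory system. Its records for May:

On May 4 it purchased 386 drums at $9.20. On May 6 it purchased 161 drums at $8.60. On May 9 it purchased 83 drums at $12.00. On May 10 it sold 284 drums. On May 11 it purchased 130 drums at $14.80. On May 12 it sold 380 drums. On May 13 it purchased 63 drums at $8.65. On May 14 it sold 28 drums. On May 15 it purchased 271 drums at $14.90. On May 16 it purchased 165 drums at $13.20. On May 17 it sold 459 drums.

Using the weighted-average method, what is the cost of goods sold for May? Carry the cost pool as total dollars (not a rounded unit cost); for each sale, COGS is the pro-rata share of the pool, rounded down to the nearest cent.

After May 4: 386 on hand, pool $3,551.20 (≈ $9.2000 each)
After May 6: 547 on hand, pool $4,935.80 (≈ $9.0234 each)
After May 9: 630 on hand, pool $5,931.80 (≈ $9.4156 each)
May 10, sell 284: 284/630 × $5,931.80 → $2,674.01
After May 11: 476 on hand, pool $5,181.79 (≈ $10.8861 each)
May 12, sell 380: 380/476 × $5,181.79 → $4,136.72
After May 13: 159 on hand, pool $1,590.02 (≈ $10.0001 each)
May 14, sell 28: 28/159 × $1,590.02 → $280.00
After May 15: 402 on hand, pool $5,347.92 (≈ $13.3033 each)
After May 16: 567 on hand, pool $7,525.92 (≈ $13.2732 each)
May 17, sell 459: 459/567 × $7,525.92 → $6,092.41
Total COGS = $2,674.01 + $4,136.72 + $280.00 + $6,092.41 = $13,183.14
Ending inventory (cost pool remaining) = $1,433.51

COGS = $13,183.14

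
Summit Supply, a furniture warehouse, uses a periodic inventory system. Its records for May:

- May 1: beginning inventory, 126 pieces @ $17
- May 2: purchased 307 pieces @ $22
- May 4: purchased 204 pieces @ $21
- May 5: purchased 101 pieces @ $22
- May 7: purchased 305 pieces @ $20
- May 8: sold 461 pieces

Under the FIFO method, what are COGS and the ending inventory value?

COGS = $9,484; ending inventory = $12,018

May 8, 461 sold [FIFO — oldest first]: 126 @ $17 + 307 @ $22 + 28 @ $21 = $9,484
Ending inventory: 176 @ $21 + 101 @ $22 + 305 @ $20 = $12,018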